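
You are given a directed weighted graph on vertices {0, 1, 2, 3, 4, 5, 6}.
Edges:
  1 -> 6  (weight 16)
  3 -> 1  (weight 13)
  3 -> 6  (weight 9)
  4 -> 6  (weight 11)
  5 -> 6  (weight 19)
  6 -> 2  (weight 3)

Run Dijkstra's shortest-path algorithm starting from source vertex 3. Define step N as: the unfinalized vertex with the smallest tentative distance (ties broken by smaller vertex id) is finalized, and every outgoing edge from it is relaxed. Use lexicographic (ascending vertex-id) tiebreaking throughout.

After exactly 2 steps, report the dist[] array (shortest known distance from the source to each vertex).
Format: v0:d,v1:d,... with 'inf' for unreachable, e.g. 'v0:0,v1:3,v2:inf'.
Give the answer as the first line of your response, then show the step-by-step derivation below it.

v0:inf,v1:13,v2:12,v3:0,v4:inf,v5:inf,v6:9

step 1: dist = v0:inf,v1:13,v2:inf,v3:0,v4:inf,v5:inf,v6:9
step 2: dist = v0:inf,v1:13,v2:12,v3:0,v4:inf,v5:inf,v6:9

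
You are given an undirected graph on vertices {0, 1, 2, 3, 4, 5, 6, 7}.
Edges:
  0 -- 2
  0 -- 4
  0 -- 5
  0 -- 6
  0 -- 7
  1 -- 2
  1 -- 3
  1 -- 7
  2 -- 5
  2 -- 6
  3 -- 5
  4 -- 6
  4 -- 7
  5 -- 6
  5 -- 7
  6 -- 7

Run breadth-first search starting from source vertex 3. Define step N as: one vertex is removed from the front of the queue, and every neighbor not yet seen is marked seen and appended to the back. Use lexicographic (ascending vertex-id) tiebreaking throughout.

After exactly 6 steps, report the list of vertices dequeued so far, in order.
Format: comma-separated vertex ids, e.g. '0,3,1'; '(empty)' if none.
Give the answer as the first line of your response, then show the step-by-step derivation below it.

3,1,5,2,7,0

step 1: dequeue 3; queue=[1,5]; order=3
step 2: dequeue 1; queue=[5,2,7]; order=3,1
step 3: dequeue 5; queue=[2,7,0,6]; order=3,1,5
step 4: dequeue 2; queue=[7,0,6]; order=3,1,5,2
step 5: dequeue 7; queue=[0,6,4]; order=3,1,5,2,7
step 6: dequeue 0; queue=[6,4]; order=3,1,5,2,7,0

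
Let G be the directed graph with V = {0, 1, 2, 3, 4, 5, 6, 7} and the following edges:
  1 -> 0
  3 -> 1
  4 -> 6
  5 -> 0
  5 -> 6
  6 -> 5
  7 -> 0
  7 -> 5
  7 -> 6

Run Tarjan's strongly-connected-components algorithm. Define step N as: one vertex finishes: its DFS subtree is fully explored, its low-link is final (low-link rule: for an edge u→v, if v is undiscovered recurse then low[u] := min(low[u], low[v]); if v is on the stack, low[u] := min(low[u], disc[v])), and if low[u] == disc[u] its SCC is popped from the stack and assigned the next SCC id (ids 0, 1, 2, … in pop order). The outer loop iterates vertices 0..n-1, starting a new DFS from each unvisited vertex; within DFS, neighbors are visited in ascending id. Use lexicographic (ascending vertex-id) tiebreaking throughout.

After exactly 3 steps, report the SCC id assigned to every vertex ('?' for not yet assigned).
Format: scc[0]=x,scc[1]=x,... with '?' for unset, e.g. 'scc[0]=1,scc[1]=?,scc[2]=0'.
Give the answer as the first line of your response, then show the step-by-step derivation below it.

scc[0]=0,scc[1]=1,scc[2]=2,scc[3]=?,scc[4]=?,scc[5]=?,scc[6]=?,scc[7]=?

step 1: low=(low[0]=0,low[1]=?,low[2]=?,low[3]=?,low[4]=?,low[5]=?,low[6]=?,low[7]=?); scc=(scc[0]=0,scc[1]=?,scc[2]=?,scc[3]=?,scc[4]=?,scc[5]=?,scc[6]=?,scc[7]=?)
step 2: low=(low[0]=0,low[1]=1,low[2]=?,low[3]=?,low[4]=?,low[5]=?,low[6]=?,low[7]=?); scc=(scc[0]=0,scc[1]=1,scc[2]=?,scc[3]=?,scc[4]=?,scc[5]=?,scc[6]=?,scc[7]=?)
step 3: low=(low[0]=0,low[1]=1,low[2]=2,low[3]=?,low[4]=?,low[5]=?,low[6]=?,low[7]=?); scc=(scc[0]=0,scc[1]=1,scc[2]=2,scc[3]=?,scc[4]=?,scc[5]=?,scc[6]=?,scc[7]=?)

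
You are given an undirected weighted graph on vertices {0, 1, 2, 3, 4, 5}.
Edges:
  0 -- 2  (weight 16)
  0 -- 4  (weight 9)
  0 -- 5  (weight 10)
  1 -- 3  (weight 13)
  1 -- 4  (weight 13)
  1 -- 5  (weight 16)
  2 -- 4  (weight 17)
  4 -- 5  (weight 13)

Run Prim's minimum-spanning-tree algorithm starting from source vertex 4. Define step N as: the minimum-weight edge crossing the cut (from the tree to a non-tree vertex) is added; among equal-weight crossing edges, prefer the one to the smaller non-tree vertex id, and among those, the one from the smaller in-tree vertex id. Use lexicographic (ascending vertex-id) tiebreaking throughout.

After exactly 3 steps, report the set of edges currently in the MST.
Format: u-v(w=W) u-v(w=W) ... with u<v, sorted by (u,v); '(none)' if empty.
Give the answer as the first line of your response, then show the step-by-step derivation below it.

0-4(w=9) 0-5(w=10) 1-4(w=13)

step 1: add edge 0-4 (w=9); MST = {0-4(w=9)}
step 2: add edge 0-5 (w=10); MST = {0-4(w=9) 0-5(w=10)}
step 3: add edge 1-4 (w=13); MST = {0-4(w=9) 0-5(w=10) 1-4(w=13)}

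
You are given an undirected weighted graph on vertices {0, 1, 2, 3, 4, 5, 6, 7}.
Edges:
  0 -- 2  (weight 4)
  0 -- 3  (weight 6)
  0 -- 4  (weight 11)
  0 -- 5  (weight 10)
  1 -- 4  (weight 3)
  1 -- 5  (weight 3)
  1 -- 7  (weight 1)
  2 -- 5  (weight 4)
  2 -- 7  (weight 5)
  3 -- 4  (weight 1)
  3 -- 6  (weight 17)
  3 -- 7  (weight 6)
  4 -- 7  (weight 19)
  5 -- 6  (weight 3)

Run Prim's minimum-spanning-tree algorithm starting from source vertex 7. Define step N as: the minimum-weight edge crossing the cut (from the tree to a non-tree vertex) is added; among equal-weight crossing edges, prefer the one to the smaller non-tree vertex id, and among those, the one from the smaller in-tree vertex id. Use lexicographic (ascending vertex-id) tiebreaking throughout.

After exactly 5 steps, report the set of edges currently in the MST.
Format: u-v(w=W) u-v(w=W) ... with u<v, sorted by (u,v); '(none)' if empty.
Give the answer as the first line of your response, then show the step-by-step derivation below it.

1-4(w=3) 1-5(w=3) 1-7(w=1) 3-4(w=1) 5-6(w=3)

step 1: add edge 1-7 (w=1); MST = {1-7(w=1)}
step 2: add edge 1-4 (w=3); MST = {1-4(w=3) 1-7(w=1)}
step 3: add edge 3-4 (w=1); MST = {1-4(w=3) 1-7(w=1) 3-4(w=1)}
step 4: add edge 1-5 (w=3); MST = {1-4(w=3) 1-5(w=3) 1-7(w=1) 3-4(w=1)}
step 5: add edge 5-6 (w=3); MST = {1-4(w=3) 1-5(w=3) 1-7(w=1) 3-4(w=1) 5-6(w=3)}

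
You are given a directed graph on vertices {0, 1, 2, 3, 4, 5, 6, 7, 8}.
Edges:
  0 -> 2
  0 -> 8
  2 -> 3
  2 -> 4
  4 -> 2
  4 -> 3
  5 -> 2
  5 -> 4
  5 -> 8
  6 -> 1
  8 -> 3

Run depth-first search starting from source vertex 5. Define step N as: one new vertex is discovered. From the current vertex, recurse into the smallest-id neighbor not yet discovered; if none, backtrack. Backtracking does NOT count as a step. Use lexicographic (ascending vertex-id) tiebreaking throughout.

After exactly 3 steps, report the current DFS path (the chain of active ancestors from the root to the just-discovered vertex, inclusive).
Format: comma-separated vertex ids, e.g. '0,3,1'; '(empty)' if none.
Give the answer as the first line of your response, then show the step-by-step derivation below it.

5,2,3

step 1: discover 5; path=5; order=5
step 2: discover 2; path=5>2; order=5,2
step 3: discover 3; path=5>2>3; order=5,2,3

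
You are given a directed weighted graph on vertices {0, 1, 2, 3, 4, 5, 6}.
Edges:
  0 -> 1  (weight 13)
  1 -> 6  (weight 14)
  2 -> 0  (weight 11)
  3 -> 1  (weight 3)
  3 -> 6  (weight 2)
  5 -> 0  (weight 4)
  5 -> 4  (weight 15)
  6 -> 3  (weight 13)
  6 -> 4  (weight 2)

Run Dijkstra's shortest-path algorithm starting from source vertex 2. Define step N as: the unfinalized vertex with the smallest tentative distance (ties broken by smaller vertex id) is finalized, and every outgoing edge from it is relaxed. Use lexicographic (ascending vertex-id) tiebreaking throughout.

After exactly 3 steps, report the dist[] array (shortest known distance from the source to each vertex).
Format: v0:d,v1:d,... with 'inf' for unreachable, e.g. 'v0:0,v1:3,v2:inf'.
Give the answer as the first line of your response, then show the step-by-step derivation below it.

v0:11,v1:24,v2:0,v3:inf,v4:inf,v5:inf,v6:38

step 1: dist = v0:11,v1:inf,v2:0,v3:inf,v4:inf,v5:inf,v6:inf
step 2: dist = v0:11,v1:24,v2:0,v3:inf,v4:inf,v5:inf,v6:inf
step 3: dist = v0:11,v1:24,v2:0,v3:inf,v4:inf,v5:inf,v6:38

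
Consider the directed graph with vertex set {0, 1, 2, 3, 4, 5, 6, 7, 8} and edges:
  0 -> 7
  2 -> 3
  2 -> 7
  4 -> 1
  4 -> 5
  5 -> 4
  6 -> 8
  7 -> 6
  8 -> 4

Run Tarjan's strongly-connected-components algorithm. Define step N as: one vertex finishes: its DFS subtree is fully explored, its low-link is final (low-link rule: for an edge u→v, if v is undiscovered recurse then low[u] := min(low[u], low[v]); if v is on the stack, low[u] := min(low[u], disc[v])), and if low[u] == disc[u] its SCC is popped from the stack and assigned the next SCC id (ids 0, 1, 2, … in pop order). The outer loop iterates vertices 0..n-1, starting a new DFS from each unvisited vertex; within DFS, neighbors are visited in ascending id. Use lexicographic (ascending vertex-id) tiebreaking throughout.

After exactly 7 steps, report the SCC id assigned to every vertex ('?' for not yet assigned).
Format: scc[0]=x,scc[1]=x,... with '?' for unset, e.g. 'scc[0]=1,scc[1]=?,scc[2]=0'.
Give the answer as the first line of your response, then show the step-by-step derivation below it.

scc[0]=5,scc[1]=0,scc[2]=?,scc[3]=?,scc[4]=1,scc[5]=1,scc[6]=3,scc[7]=4,scc[8]=2

step 1: low=(low[0]=0,low[1]=5,low[2]=?,low[3]=?,low[4]=4,low[5]=?,low[6]=2,low[7]=1,low[8]=3); scc=(scc[0]=?,scc[1]=0,scc[2]=?,scc[3]=?,scc[4]=?,scc[5]=?,scc[6]=?,scc[7]=?,scc[8]=?)
step 2: low=(low[0]=0,low[1]=5,low[2]=?,low[3]=?,low[4]=4,low[5]=4,low[6]=2,low[7]=1,low[8]=3); scc=(scc[0]=?,scc[1]=0,scc[2]=?,scc[3]=?,scc[4]=?,scc[5]=?,scc[6]=?,scc[7]=?,scc[8]=?)
step 3: low=(low[0]=0,low[1]=5,low[2]=?,low[3]=?,low[4]=4,low[5]=4,low[6]=2,low[7]=1,low[8]=3); scc=(scc[0]=?,scc[1]=0,scc[2]=?,scc[3]=?,scc[4]=1,scc[5]=1,scc[6]=?,scc[7]=?,scc[8]=?)
step 4: low=(low[0]=0,low[1]=5,low[2]=?,low[3]=?,low[4]=4,low[5]=4,low[6]=2,low[7]=1,low[8]=3); scc=(scc[0]=?,scc[1]=0,scc[2]=?,scc[3]=?,scc[4]=1,scc[5]=1,scc[6]=?,scc[7]=?,scc[8]=2)
step 5: low=(low[0]=0,low[1]=5,low[2]=?,low[3]=?,low[4]=4,low[5]=4,low[6]=2,low[7]=1,low[8]=3); scc=(scc[0]=?,scc[1]=0,scc[2]=?,scc[3]=?,scc[4]=1,scc[5]=1,scc[6]=3,scc[7]=?,scc[8]=2)
step 6: low=(low[0]=0,low[1]=5,low[2]=?,low[3]=?,low[4]=4,low[5]=4,low[6]=2,low[7]=1,low[8]=3); scc=(scc[0]=?,scc[1]=0,scc[2]=?,scc[3]=?,scc[4]=1,scc[5]=1,scc[6]=3,scc[7]=4,scc[8]=2)
step 7: low=(low[0]=0,low[1]=5,low[2]=?,low[3]=?,low[4]=4,low[5]=4,low[6]=2,low[7]=1,low[8]=3); scc=(scc[0]=5,scc[1]=0,scc[2]=?,scc[3]=?,scc[4]=1,scc[5]=1,scc[6]=3,scc[7]=4,scc[8]=2)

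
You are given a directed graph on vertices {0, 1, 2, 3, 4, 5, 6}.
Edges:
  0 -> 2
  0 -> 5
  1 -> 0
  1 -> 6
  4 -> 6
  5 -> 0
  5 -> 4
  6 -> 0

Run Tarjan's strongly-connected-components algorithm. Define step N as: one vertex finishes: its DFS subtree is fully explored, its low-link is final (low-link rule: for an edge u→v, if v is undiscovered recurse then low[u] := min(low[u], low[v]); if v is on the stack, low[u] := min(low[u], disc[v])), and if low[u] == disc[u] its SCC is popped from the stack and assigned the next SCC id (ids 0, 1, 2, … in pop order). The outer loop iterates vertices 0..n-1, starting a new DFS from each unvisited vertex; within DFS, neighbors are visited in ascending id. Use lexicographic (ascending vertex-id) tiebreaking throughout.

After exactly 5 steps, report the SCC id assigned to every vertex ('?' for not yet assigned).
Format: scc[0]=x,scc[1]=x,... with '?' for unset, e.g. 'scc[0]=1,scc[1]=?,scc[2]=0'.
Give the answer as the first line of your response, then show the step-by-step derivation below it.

scc[0]=1,scc[1]=?,scc[2]=0,scc[3]=?,scc[4]=1,scc[5]=1,scc[6]=1

step 1: low=(low[0]=0,low[1]=?,low[2]=1,low[3]=?,low[4]=?,low[5]=?,low[6]=?); scc=(scc[0]=?,scc[1]=?,scc[2]=0,scc[3]=?,scc[4]=?,scc[5]=?,scc[6]=?)
step 2: low=(low[0]=0,low[1]=?,low[2]=1,low[3]=?,low[4]=3,low[5]=0,low[6]=0); scc=(scc[0]=?,scc[1]=?,scc[2]=0,scc[3]=?,scc[4]=?,scc[5]=?,scc[6]=?)
step 3: low=(low[0]=0,low[1]=?,low[2]=1,low[3]=?,low[4]=0,low[5]=0,low[6]=0); scc=(scc[0]=?,scc[1]=?,scc[2]=0,scc[3]=?,scc[4]=?,scc[5]=?,scc[6]=?)
step 4: low=(low[0]=0,low[1]=?,low[2]=1,low[3]=?,low[4]=0,low[5]=0,low[6]=0); scc=(scc[0]=?,scc[1]=?,scc[2]=0,scc[3]=?,scc[4]=?,scc[5]=?,scc[6]=?)
step 5: low=(low[0]=0,low[1]=?,low[2]=1,low[3]=?,low[4]=0,low[5]=0,low[6]=0); scc=(scc[0]=1,scc[1]=?,scc[2]=0,scc[3]=?,scc[4]=1,scc[5]=1,scc[6]=1)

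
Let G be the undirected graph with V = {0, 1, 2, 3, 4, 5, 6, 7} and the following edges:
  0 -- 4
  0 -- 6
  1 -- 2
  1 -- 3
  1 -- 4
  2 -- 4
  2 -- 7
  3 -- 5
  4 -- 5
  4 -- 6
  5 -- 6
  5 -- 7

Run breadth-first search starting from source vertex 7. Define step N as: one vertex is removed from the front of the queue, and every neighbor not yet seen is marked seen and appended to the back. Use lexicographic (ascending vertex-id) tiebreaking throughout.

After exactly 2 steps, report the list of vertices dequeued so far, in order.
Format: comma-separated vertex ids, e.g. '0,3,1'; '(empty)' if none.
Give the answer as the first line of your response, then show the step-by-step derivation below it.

7,2

step 1: dequeue 7; queue=[2,5]; order=7
step 2: dequeue 2; queue=[5,1,4]; order=7,2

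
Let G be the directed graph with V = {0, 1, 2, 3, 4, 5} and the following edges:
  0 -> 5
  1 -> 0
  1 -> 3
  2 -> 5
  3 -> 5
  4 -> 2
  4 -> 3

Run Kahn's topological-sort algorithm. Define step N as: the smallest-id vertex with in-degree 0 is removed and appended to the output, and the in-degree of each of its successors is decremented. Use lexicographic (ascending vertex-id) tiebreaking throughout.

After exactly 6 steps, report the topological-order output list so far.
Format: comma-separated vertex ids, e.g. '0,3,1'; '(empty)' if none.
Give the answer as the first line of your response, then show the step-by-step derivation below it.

1,0,4,2,3,5

step 1: output 1; order=[1]; indeg=(0,0,1,1,0,3)
step 2: output 0; order=[1,0]; indeg=(0,0,1,1,0,2)
step 3: output 4; order=[1,0,4]; indeg=(0,0,0,0,0,2)
step 4: output 2; order=[1,0,4,2]; indeg=(0,0,0,0,0,1)
step 5: output 3; order=[1,0,4,2,3]; indeg=(0,0,0,0,0,0)
step 6: output 5; order=[1,0,4,2,3,5]; indeg=(0,0,0,0,0,0)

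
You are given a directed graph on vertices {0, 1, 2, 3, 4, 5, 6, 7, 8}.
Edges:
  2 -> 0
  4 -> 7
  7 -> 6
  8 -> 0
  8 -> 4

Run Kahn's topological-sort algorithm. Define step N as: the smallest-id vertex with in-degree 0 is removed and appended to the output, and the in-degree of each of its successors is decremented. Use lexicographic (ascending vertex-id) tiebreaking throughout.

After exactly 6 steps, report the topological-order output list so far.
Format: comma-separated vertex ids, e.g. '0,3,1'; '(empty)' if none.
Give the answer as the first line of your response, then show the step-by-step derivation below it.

1,2,3,5,8,0

step 1: output 1; order=[1]; indeg=(2,0,0,0,1,0,1,1,0)
step 2: output 2; order=[1,2]; indeg=(1,0,0,0,1,0,1,1,0)
step 3: output 3; order=[1,2,3]; indeg=(1,0,0,0,1,0,1,1,0)
step 4: output 5; order=[1,2,3,5]; indeg=(1,0,0,0,1,0,1,1,0)
step 5: output 8; order=[1,2,3,5,8]; indeg=(0,0,0,0,0,0,1,1,0)
step 6: output 0; order=[1,2,3,5,8,0]; indeg=(0,0,0,0,0,0,1,1,0)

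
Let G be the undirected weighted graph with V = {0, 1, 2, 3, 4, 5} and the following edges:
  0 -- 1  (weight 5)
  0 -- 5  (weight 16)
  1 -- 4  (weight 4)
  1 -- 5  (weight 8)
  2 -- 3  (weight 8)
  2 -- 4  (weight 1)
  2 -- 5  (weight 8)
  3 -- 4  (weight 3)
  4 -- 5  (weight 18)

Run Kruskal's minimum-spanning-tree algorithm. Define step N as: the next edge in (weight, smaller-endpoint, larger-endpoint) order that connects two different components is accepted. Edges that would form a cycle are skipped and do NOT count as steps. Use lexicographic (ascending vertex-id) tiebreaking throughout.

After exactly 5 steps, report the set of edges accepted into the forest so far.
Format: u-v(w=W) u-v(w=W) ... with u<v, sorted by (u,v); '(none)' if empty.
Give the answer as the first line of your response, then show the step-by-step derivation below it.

0-1(w=5) 1-4(w=4) 1-5(w=8) 2-4(w=1) 3-4(w=3)

step 1: add edge 2-4 (w=1); MST = {2-4(w=1)}
step 2: add edge 3-4 (w=3); MST = {2-4(w=1) 3-4(w=3)}
step 3: add edge 1-4 (w=4); MST = {1-4(w=4) 2-4(w=1) 3-4(w=3)}
step 4: add edge 0-1 (w=5); MST = {0-1(w=5) 1-4(w=4) 2-4(w=1) 3-4(w=3)}
step 5: add edge 1-5 (w=8); MST = {0-1(w=5) 1-4(w=4) 1-5(w=8) 2-4(w=1) 3-4(w=3)}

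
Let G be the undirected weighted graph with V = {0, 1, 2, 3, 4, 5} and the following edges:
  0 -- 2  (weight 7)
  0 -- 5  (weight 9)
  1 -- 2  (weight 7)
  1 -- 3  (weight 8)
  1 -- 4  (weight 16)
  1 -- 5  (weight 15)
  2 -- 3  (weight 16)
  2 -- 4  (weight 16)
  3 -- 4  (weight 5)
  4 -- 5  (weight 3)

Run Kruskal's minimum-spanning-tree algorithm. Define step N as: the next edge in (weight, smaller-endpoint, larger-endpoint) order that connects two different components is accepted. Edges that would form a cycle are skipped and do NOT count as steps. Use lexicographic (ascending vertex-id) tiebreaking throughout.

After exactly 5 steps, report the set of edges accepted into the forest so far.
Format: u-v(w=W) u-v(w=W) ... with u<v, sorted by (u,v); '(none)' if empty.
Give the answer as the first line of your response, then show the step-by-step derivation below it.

0-2(w=7) 1-2(w=7) 1-3(w=8) 3-4(w=5) 4-5(w=3)

step 1: add edge 4-5 (w=3); MST = {4-5(w=3)}
step 2: add edge 3-4 (w=5); MST = {3-4(w=5) 4-5(w=3)}
step 3: add edge 0-2 (w=7); MST = {0-2(w=7) 3-4(w=5) 4-5(w=3)}
step 4: add edge 1-2 (w=7); MST = {0-2(w=7) 1-2(w=7) 3-4(w=5) 4-5(w=3)}
step 5: add edge 1-3 (w=8); MST = {0-2(w=7) 1-2(w=7) 1-3(w=8) 3-4(w=5) 4-5(w=3)}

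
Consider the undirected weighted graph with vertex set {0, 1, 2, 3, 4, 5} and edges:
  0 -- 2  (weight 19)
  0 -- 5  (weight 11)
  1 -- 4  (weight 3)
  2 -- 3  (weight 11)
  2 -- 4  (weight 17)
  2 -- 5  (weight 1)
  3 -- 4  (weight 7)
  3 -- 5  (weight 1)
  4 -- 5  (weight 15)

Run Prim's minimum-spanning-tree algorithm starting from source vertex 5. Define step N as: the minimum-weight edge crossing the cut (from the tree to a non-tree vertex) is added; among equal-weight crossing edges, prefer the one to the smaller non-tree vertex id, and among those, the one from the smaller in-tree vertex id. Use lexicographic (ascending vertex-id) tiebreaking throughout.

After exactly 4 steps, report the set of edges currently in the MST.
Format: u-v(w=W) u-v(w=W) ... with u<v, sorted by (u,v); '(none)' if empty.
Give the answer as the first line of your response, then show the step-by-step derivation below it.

1-4(w=3) 2-5(w=1) 3-4(w=7) 3-5(w=1)

step 1: add edge 2-5 (w=1); MST = {2-5(w=1)}
step 2: add edge 3-5 (w=1); MST = {2-5(w=1) 3-5(w=1)}
step 3: add edge 3-4 (w=7); MST = {2-5(w=1) 3-4(w=7) 3-5(w=1)}
step 4: add edge 1-4 (w=3); MST = {1-4(w=3) 2-5(w=1) 3-4(w=7) 3-5(w=1)}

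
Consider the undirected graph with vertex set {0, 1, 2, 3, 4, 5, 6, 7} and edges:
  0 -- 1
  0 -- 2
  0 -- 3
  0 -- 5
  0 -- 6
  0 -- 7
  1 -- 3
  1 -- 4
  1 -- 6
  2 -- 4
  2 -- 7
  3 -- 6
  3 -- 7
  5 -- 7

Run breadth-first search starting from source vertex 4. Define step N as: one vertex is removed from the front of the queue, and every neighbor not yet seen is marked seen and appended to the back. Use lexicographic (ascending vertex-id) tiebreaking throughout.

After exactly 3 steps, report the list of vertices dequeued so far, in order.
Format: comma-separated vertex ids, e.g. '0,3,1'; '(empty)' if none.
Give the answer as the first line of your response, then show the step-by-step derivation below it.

4,1,2

step 1: dequeue 4; queue=[1,2]; order=4
step 2: dequeue 1; queue=[2,0,3,6]; order=4,1
step 3: dequeue 2; queue=[0,3,6,7]; order=4,1,2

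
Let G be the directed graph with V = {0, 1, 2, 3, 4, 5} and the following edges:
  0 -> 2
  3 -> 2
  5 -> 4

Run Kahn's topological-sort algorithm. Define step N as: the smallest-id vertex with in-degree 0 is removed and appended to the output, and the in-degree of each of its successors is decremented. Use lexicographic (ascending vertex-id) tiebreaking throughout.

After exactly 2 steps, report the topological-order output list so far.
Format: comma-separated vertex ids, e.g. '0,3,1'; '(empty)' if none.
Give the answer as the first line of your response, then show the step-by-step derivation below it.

0,1

step 1: output 0; order=[0]; indeg=(0,0,1,0,1,0)
step 2: output 1; order=[0,1]; indeg=(0,0,1,0,1,0)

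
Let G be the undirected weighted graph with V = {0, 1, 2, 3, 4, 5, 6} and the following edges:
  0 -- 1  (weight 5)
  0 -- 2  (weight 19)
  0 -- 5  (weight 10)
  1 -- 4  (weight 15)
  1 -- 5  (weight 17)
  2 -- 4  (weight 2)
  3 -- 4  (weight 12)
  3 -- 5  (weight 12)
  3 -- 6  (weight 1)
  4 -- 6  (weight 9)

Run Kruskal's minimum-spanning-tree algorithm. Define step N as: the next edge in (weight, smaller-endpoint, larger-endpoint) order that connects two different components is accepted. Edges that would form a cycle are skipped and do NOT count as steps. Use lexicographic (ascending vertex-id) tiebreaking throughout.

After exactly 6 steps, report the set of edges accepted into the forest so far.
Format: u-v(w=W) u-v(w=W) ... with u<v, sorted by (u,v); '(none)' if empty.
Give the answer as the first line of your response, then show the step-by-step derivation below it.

0-1(w=5) 0-5(w=10) 2-4(w=2) 3-5(w=12) 3-6(w=1) 4-6(w=9)

step 1: add edge 3-6 (w=1); MST = {3-6(w=1)}
step 2: add edge 2-4 (w=2); MST = {2-4(w=2) 3-6(w=1)}
step 3: add edge 0-1 (w=5); MST = {0-1(w=5) 2-4(w=2) 3-6(w=1)}
step 4: add edge 4-6 (w=9); MST = {0-1(w=5) 2-4(w=2) 3-6(w=1) 4-6(w=9)}
step 5: add edge 0-5 (w=10); MST = {0-1(w=5) 0-5(w=10) 2-4(w=2) 3-6(w=1) 4-6(w=9)}
step 6: add edge 3-5 (w=12); MST = {0-1(w=5) 0-5(w=10) 2-4(w=2) 3-5(w=12) 3-6(w=1) 4-6(w=9)}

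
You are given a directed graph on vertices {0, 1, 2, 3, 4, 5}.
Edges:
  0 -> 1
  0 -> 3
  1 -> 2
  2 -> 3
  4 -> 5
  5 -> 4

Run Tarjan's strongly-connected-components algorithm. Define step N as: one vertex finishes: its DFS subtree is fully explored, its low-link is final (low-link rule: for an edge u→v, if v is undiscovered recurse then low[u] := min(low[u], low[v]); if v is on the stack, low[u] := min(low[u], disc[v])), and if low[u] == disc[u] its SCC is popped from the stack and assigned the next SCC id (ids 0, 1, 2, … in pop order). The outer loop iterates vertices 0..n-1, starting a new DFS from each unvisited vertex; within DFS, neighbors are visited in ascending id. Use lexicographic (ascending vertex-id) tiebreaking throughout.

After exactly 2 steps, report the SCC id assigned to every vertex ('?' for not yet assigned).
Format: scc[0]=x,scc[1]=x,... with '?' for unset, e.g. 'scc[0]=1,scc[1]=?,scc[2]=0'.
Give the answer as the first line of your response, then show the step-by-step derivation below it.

scc[0]=?,scc[1]=?,scc[2]=1,scc[3]=0,scc[4]=?,scc[5]=?

step 1: low=(low[0]=0,low[1]=1,low[2]=2,low[3]=3,low[4]=?,low[5]=?); scc=(scc[0]=?,scc[1]=?,scc[2]=?,scc[3]=0,scc[4]=?,scc[5]=?)
step 2: low=(low[0]=0,low[1]=1,low[2]=2,low[3]=3,low[4]=?,low[5]=?); scc=(scc[0]=?,scc[1]=?,scc[2]=1,scc[3]=0,scc[4]=?,scc[5]=?)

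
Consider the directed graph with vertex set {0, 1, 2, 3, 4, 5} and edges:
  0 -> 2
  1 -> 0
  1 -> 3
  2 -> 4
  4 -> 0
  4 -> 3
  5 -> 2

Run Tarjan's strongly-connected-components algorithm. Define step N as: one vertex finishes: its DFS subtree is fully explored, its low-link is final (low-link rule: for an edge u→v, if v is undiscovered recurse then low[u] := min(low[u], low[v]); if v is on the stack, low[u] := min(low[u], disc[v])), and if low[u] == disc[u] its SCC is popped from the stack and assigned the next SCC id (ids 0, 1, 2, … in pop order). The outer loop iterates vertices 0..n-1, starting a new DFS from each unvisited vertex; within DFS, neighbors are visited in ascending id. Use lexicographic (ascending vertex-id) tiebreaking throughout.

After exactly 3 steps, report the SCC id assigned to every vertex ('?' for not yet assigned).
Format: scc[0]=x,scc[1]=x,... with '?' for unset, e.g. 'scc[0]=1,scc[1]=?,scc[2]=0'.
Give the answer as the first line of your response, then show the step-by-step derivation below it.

scc[0]=?,scc[1]=?,scc[2]=?,scc[3]=0,scc[4]=?,scc[5]=?

step 1: low=(low[0]=0,low[1]=?,low[2]=1,low[3]=3,low[4]=0,low[5]=?); scc=(scc[0]=?,scc[1]=?,scc[2]=?,scc[3]=0,scc[4]=?,scc[5]=?)
step 2: low=(low[0]=0,low[1]=?,low[2]=1,low[3]=3,low[4]=0,low[5]=?); scc=(scc[0]=?,scc[1]=?,scc[2]=?,scc[3]=0,scc[4]=?,scc[5]=?)
step 3: low=(low[0]=0,low[1]=?,low[2]=0,low[3]=3,low[4]=0,low[5]=?); scc=(scc[0]=?,scc[1]=?,scc[2]=?,scc[3]=0,scc[4]=?,scc[5]=?)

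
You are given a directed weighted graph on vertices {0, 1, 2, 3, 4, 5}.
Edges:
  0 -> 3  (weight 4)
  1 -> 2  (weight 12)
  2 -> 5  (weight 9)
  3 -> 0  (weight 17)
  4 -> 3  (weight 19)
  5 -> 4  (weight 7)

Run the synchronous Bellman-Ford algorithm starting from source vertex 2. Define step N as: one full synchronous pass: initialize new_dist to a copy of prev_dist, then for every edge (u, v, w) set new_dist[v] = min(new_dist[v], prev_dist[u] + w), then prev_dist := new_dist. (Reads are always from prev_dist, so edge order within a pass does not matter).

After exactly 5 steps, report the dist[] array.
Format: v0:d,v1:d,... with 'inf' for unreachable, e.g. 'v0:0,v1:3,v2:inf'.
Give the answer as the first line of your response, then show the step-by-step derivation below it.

v0:52,v1:inf,v2:0,v3:35,v4:16,v5:9

step 1: dist = v0:inf,v1:inf,v2:0,v3:inf,v4:inf,v5:9
step 2: dist = v0:inf,v1:inf,v2:0,v3:inf,v4:16,v5:9
step 3: dist = v0:inf,v1:inf,v2:0,v3:35,v4:16,v5:9
step 4: dist = v0:52,v1:inf,v2:0,v3:35,v4:16,v5:9
step 5: dist = v0:52,v1:inf,v2:0,v3:35,v4:16,v5:9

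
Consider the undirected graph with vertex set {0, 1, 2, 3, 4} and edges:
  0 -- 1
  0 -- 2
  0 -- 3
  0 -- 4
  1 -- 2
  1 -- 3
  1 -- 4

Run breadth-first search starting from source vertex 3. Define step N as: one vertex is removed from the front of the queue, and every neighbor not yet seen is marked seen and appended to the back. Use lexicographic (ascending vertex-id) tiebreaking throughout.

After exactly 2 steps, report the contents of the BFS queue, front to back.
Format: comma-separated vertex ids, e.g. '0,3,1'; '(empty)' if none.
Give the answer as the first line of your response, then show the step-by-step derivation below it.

1,2,4

step 1: dequeue 3; queue=[0,1]; order=3
step 2: dequeue 0; queue=[1,2,4]; order=3,0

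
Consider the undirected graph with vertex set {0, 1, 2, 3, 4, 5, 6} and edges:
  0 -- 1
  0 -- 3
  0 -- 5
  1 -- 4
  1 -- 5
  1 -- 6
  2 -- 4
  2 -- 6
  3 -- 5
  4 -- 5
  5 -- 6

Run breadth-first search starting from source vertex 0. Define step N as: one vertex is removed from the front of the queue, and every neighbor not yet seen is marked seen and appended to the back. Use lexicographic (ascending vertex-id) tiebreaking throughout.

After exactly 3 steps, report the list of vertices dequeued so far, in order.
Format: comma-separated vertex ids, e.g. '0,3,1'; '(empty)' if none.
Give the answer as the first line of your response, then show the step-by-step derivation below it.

0,1,3

step 1: dequeue 0; queue=[1,3,5]; order=0
step 2: dequeue 1; queue=[3,5,4,6]; order=0,1
step 3: dequeue 3; queue=[5,4,6]; order=0,1,3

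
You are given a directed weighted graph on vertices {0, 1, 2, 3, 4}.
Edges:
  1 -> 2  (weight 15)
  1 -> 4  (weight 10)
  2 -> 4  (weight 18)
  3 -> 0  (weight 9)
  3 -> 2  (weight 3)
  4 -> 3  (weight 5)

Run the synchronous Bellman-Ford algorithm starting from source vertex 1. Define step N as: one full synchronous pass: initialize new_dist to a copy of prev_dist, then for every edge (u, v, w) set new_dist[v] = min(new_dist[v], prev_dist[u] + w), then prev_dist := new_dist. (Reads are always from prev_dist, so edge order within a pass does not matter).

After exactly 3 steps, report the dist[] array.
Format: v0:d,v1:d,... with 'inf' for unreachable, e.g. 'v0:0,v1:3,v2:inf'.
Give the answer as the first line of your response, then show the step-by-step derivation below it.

v0:24,v1:0,v2:15,v3:15,v4:10

step 1: dist = v0:inf,v1:0,v2:15,v3:inf,v4:10
step 2: dist = v0:inf,v1:0,v2:15,v3:15,v4:10
step 3: dist = v0:24,v1:0,v2:15,v3:15,v4:10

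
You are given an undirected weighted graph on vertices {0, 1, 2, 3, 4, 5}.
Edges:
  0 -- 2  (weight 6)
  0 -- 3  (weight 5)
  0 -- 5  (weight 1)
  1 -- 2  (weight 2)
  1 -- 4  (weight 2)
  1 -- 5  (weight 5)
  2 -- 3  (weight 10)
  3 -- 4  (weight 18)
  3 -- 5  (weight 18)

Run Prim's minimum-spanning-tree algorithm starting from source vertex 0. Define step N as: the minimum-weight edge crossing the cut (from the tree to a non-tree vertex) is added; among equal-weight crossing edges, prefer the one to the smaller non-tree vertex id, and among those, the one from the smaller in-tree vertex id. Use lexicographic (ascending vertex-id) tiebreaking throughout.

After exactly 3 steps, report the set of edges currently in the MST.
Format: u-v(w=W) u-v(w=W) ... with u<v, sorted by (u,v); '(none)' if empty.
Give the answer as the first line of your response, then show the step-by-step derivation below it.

0-5(w=1) 1-2(w=2) 1-5(w=5)

step 1: add edge 0-5 (w=1); MST = {0-5(w=1)}
step 2: add edge 1-5 (w=5); MST = {0-5(w=1) 1-5(w=5)}
step 3: add edge 1-2 (w=2); MST = {0-5(w=1) 1-2(w=2) 1-5(w=5)}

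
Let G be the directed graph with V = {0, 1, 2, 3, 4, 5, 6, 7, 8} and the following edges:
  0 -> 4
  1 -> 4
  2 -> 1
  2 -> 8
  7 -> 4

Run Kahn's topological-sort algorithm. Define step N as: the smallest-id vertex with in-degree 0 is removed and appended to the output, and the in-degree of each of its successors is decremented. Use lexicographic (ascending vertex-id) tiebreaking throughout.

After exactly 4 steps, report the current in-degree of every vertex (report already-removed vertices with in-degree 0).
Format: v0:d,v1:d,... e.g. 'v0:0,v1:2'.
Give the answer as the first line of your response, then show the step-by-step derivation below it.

v0:0,v1:0,v2:0,v3:0,v4:1,v5:0,v6:0,v7:0,v8:0

step 1: output 0; order=[0]; indeg=(0,1,0,0,2,0,0,0,1)
step 2: output 2; order=[0,2]; indeg=(0,0,0,0,2,0,0,0,0)
step 3: output 1; order=[0,2,1]; indeg=(0,0,0,0,1,0,0,0,0)
step 4: output 3; order=[0,2,1,3]; indeg=(0,0,0,0,1,0,0,0,0)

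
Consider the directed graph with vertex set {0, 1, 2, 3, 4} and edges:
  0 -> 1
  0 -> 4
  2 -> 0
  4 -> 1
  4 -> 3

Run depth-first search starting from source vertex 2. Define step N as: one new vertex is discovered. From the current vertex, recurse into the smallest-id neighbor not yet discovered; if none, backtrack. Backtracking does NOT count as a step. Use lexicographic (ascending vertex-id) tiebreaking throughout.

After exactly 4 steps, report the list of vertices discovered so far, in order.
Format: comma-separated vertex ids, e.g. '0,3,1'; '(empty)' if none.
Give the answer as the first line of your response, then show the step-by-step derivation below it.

2,0,1,4

step 1: discover 2; path=2; order=2
step 2: discover 0; path=2>0; order=2,0
step 3: discover 1; path=2>0>1; order=2,0,1
step 4: discover 4; path=2>0>4; order=2,0,1,4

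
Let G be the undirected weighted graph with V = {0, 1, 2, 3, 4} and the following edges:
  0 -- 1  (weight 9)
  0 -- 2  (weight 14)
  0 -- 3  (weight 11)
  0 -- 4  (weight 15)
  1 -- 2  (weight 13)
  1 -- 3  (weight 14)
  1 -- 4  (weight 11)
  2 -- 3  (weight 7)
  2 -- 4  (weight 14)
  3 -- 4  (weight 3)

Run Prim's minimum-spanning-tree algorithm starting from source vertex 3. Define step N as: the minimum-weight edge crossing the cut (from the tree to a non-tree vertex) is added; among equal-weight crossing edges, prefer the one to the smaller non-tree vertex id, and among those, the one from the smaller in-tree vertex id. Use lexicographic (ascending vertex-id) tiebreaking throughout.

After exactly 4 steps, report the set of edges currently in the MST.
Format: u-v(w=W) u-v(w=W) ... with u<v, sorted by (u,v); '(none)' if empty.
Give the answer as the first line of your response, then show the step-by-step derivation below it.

0-1(w=9) 0-3(w=11) 2-3(w=7) 3-4(w=3)

step 1: add edge 3-4 (w=3); MST = {3-4(w=3)}
step 2: add edge 2-3 (w=7); MST = {2-3(w=7) 3-4(w=3)}
step 3: add edge 0-3 (w=11); MST = {0-3(w=11) 2-3(w=7) 3-4(w=3)}
step 4: add edge 0-1 (w=9); MST = {0-1(w=9) 0-3(w=11) 2-3(w=7) 3-4(w=3)}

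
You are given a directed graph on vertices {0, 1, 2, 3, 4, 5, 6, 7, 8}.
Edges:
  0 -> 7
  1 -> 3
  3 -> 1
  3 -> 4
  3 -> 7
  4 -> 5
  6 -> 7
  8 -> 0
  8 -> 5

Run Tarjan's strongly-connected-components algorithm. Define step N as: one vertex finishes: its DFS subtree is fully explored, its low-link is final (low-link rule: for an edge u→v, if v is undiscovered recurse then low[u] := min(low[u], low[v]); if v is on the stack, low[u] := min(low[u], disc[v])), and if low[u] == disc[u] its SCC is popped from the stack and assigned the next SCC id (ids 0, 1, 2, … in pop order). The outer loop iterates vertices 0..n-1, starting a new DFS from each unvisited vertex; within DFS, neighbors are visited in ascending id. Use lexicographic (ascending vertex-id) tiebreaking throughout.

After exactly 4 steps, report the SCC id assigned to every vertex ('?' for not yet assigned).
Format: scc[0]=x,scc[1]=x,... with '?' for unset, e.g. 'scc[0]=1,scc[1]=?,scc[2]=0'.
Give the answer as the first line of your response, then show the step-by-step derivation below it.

scc[0]=1,scc[1]=?,scc[2]=?,scc[3]=?,scc[4]=3,scc[5]=2,scc[6]=?,scc[7]=0,scc[8]=?

step 1: low=(low[0]=0,low[1]=?,low[2]=?,low[3]=?,low[4]=?,low[5]=?,low[6]=?,low[7]=1,low[8]=?); scc=(scc[0]=?,scc[1]=?,scc[2]=?,scc[3]=?,scc[4]=?,scc[5]=?,scc[6]=?,scc[7]=0,scc[8]=?)
step 2: low=(low[0]=0,low[1]=?,low[2]=?,low[3]=?,low[4]=?,low[5]=?,low[6]=?,low[7]=1,low[8]=?); scc=(scc[0]=1,scc[1]=?,scc[2]=?,scc[3]=?,scc[4]=?,scc[5]=?,scc[6]=?,scc[7]=0,scc[8]=?)
step 3: low=(low[0]=0,low[1]=2,low[2]=?,low[3]=2,low[4]=4,low[5]=5,low[6]=?,low[7]=1,low[8]=?); scc=(scc[0]=1,scc[1]=?,scc[2]=?,scc[3]=?,scc[4]=?,scc[5]=2,scc[6]=?,scc[7]=0,scc[8]=?)
step 4: low=(low[0]=0,low[1]=2,low[2]=?,low[3]=2,low[4]=4,low[5]=5,low[6]=?,low[7]=1,low[8]=?); scc=(scc[0]=1,scc[1]=?,scc[2]=?,scc[3]=?,scc[4]=3,scc[5]=2,scc[6]=?,scc[7]=0,scc[8]=?)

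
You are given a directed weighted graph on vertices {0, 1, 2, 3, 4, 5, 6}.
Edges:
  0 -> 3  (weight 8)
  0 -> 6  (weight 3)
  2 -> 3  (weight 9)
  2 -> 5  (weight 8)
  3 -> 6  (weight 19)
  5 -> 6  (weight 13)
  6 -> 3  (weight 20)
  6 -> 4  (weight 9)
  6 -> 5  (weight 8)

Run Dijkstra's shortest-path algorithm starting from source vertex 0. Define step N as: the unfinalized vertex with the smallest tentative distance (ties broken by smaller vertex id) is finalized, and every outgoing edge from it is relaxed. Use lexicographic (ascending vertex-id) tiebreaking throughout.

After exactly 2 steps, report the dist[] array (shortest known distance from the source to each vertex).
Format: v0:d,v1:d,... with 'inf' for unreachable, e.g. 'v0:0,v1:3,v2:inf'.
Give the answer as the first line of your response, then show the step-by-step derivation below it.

v0:0,v1:inf,v2:inf,v3:8,v4:12,v5:11,v6:3

step 1: dist = v0:0,v1:inf,v2:inf,v3:8,v4:inf,v5:inf,v6:3
step 2: dist = v0:0,v1:inf,v2:inf,v3:8,v4:12,v5:11,v6:3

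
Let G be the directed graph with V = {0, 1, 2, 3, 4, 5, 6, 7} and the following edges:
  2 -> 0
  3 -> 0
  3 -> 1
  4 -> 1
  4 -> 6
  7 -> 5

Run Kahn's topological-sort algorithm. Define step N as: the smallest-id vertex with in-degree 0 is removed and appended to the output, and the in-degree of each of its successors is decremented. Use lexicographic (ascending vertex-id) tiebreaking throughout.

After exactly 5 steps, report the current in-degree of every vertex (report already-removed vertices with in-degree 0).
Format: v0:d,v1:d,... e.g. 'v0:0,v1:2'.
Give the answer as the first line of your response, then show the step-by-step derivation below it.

v0:0,v1:0,v2:0,v3:0,v4:0,v5:1,v6:0,v7:0

step 1: output 2; order=[2]; indeg=(1,2,0,0,0,1,1,0)
step 2: output 3; order=[2,3]; indeg=(0,1,0,0,0,1,1,0)
step 3: output 0; order=[2,3,0]; indeg=(0,1,0,0,0,1,1,0)
step 4: output 4; order=[2,3,0,4]; indeg=(0,0,0,0,0,1,0,0)
step 5: output 1; order=[2,3,0,4,1]; indeg=(0,0,0,0,0,1,0,0)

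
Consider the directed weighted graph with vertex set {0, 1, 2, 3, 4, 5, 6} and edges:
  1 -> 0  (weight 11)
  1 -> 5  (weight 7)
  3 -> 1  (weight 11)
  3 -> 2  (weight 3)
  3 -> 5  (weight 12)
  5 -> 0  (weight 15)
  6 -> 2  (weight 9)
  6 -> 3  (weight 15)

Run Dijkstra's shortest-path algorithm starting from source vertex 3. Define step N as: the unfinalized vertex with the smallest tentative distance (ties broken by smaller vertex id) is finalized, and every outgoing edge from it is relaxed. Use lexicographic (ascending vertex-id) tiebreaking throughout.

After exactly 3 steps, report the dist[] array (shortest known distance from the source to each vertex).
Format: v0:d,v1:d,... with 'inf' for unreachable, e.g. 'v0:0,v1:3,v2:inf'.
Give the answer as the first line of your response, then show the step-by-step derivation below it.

v0:22,v1:11,v2:3,v3:0,v4:inf,v5:12,v6:inf

step 1: dist = v0:inf,v1:11,v2:3,v3:0,v4:inf,v5:12,v6:inf
step 2: dist = v0:inf,v1:11,v2:3,v3:0,v4:inf,v5:12,v6:inf
step 3: dist = v0:22,v1:11,v2:3,v3:0,v4:inf,v5:12,v6:inf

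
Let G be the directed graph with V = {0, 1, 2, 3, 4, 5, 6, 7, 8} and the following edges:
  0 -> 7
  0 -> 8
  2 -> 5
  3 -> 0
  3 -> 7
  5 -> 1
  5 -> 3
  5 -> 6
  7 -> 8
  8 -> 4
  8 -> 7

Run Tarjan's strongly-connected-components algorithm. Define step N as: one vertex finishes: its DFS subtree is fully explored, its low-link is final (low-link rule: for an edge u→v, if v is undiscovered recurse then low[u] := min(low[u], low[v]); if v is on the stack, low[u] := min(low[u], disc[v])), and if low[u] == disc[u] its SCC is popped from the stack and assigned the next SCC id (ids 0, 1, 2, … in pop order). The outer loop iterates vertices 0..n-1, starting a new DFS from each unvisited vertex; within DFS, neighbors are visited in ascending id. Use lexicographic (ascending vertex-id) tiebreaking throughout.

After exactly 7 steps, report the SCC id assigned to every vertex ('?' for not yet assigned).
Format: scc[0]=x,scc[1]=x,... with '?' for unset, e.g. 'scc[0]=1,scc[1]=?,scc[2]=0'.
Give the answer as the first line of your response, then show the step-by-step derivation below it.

scc[0]=2,scc[1]=3,scc[2]=?,scc[3]=4,scc[4]=0,scc[5]=?,scc[6]=5,scc[7]=1,scc[8]=1

step 1: low=(low[0]=0,low[1]=?,low[2]=?,low[3]=?,low[4]=3,low[5]=?,low[6]=?,low[7]=1,low[8]=2); scc=(scc[0]=?,scc[1]=?,scc[2]=?,scc[3]=?,scc[4]=0,scc[5]=?,scc[6]=?,scc[7]=?,scc[8]=?)
step 2: low=(low[0]=0,low[1]=?,low[2]=?,low[3]=?,low[4]=3,low[5]=?,low[6]=?,low[7]=1,low[8]=1); scc=(scc[0]=?,scc[1]=?,scc[2]=?,scc[3]=?,scc[4]=0,scc[5]=?,scc[6]=?,scc[7]=?,scc[8]=?)
step 3: low=(low[0]=0,low[1]=?,low[2]=?,low[3]=?,low[4]=3,low[5]=?,low[6]=?,low[7]=1,low[8]=1); scc=(scc[0]=?,scc[1]=?,scc[2]=?,scc[3]=?,scc[4]=0,scc[5]=?,scc[6]=?,scc[7]=1,scc[8]=1)
step 4: low=(low[0]=0,low[1]=?,low[2]=?,low[3]=?,low[4]=3,low[5]=?,low[6]=?,low[7]=1,low[8]=1); scc=(scc[0]=2,scc[1]=?,scc[2]=?,scc[3]=?,scc[4]=0,scc[5]=?,scc[6]=?,scc[7]=1,scc[8]=1)
step 5: low=(low[0]=0,low[1]=4,low[2]=?,low[3]=?,low[4]=3,low[5]=?,low[6]=?,low[7]=1,low[8]=1); scc=(scc[0]=2,scc[1]=3,scc[2]=?,scc[3]=?,scc[4]=0,scc[5]=?,scc[6]=?,scc[7]=1,scc[8]=1)
step 6: low=(low[0]=0,low[1]=4,low[2]=5,low[3]=7,low[4]=3,low[5]=6,low[6]=?,low[7]=1,low[8]=1); scc=(scc[0]=2,scc[1]=3,scc[2]=?,scc[3]=4,scc[4]=0,scc[5]=?,scc[6]=?,scc[7]=1,scc[8]=1)
step 7: low=(low[0]=0,low[1]=4,low[2]=5,low[3]=7,low[4]=3,low[5]=6,low[6]=8,low[7]=1,low[8]=1); scc=(scc[0]=2,scc[1]=3,scc[2]=?,scc[3]=4,scc[4]=0,scc[5]=?,scc[6]=5,scc[7]=1,scc[8]=1)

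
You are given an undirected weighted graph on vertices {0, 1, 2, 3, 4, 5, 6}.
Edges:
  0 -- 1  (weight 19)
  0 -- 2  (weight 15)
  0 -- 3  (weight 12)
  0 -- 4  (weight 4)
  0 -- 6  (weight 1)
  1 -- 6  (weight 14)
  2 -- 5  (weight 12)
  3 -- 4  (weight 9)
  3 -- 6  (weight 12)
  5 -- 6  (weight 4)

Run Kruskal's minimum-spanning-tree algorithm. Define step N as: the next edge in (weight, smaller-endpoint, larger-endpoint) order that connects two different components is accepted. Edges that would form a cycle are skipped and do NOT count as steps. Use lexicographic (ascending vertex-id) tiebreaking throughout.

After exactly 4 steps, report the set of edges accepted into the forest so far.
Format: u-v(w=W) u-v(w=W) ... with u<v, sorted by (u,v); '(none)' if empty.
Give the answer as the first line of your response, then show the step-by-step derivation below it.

0-4(w=4) 0-6(w=1) 3-4(w=9) 5-6(w=4)

step 1: add edge 0-6 (w=1); MST = {0-6(w=1)}
step 2: add edge 0-4 (w=4); MST = {0-4(w=4) 0-6(w=1)}
step 3: add edge 5-6 (w=4); MST = {0-4(w=4) 0-6(w=1) 5-6(w=4)}
step 4: add edge 3-4 (w=9); MST = {0-4(w=4) 0-6(w=1) 3-4(w=9) 5-6(w=4)}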